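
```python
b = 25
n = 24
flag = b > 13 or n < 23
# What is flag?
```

Trace:
`b = 25` → b = 25
`n = 24` → n = 24
`flag = b > 13 or n < 23` → flag = True
So flag = True

Answer: True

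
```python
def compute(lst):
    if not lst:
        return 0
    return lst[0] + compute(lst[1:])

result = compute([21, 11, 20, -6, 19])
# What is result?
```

21 + 11 + 20 + (-6) + 19 + 0 = 65

Answer: 65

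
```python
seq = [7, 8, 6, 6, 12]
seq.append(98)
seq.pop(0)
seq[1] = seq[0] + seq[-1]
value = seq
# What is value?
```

Trace:
`seq = [7, 8, 6, 6, 12]` → seq = [7, 8, 6, 6, 12]
`seq.append(98)` → seq = [7, 8, 6, 6, 12, 98]
`seq.pop(0)` → seq = [8, 6, 6, 12, 98]
`seq[1] = seq[0] + seq[-1]` → seq = [8, 106, 6, 12, 98]
`value = seq` → value = [8, 106, 6, 12, 98]
So value = [8, 106, 6, 12, 98]

Answer: [8, 106, 6, 12, 98]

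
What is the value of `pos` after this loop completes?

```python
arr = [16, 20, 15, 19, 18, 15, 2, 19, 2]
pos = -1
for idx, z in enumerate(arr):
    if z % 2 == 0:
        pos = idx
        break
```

First even number index in [16, 20, 15, 19, 18, 15, 2, 19, 2]
`pos` takes the values: -1 → 0

Answer: 0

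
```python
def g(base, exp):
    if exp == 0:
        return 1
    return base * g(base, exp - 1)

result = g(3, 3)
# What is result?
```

g(3, 3) = 3 * 3 * 3 = 27

Answer: 27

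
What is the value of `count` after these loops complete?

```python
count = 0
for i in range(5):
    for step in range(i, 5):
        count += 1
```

Upper triangle: 5 + 4 + ... + 1
`count` takes the values: 0 → 1 → 2 → 3 → 4 → 5 → 6 → 7 → 8 → 9 → 10 → 11 → 12 → 13 → 14 → 15

Answer: 15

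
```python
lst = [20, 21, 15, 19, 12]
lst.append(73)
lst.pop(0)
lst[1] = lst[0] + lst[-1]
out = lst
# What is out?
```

Trace:
`lst = [20, 21, 15, 19, 12]` → lst = [20, 21, 15, 19, 12]
`lst.append(73)` → lst = [20, 21, 15, 19, 12, 73]
`lst.pop(0)` → lst = [21, 15, 19, 12, 73]
`lst[1] = lst[0] + lst[-1]` → lst = [21, 94, 19, 12, 73]
`out = lst` → out = [21, 94, 19, 12, 73]
So out = [21, 94, 19, 12, 73]

Answer: [21, 94, 19, 12, 73]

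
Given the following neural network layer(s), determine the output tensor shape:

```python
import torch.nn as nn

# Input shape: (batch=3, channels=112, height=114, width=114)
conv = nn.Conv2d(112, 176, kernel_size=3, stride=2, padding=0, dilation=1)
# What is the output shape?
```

Input: (3, 112, 114, 114) -> Output: (3, 176, 56, 56)

Answer: (3, 176, 56, 56)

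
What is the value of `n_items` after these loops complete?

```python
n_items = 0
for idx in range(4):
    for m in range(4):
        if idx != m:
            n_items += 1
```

4² - 4 (exclude diagonal)
`n_items` takes the values: 0 → 1 → 2 → 3 → 4 → 5 → 6 → 7 → 8 → 9 → 10 → 11 → 12

Answer: 12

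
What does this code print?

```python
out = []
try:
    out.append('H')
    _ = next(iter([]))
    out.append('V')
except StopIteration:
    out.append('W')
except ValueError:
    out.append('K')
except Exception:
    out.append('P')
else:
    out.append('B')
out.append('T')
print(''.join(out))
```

Execution trace: 'H' (try body) → 'W' (except StopIteration) → 'T' (after the try/except). Output: HWT

Answer: HWT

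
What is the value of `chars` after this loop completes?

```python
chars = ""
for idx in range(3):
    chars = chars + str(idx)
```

Concatenate digits 0 to 2
`chars` takes the values: "" → "0" → "01" → "012"

Answer: "012"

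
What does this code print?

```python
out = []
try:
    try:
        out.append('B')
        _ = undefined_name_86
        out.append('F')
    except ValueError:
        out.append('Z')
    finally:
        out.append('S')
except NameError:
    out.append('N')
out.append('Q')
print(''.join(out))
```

Execution trace: 'B' (inner try body) → 'S' (inner finally) → 'N' (outer except NameError) → 'Q' (after the try/except). Output: BSNQ

Answer: BSNQ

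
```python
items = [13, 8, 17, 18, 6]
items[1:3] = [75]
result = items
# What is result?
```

Trace:
`items = [13, 8, 17, 18, 6]` → items = [13, 8, 17, 18, 6]
`items[1:3] = [75]` → items = [13, 75, 18, 6]
`result = items` → result = [13, 75, 18, 6]
So result = [13, 75, 18, 6]

Answer: [13, 75, 18, 6]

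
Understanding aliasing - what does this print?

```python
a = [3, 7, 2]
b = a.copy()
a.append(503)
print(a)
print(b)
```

Key concept: list.copy() creates independent copy.
Step by step:
`a = [3, 7, 2]` → a = [3, 7, 2]
`b = a.copy()` → b = [3, 7, 2]
`a.append(503)` → a = [3, 7, 2, 503]
`print(a)` → prints [3, 7, 2, 503]
`print(b)` → prints [3, 7, 2]

Answer:
[3, 7, 2, 503]
[3, 7, 2]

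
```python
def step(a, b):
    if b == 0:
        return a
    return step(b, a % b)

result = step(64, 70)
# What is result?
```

step(64, 70) -> step(70, 64) -> step(64, 6) -> step(6, 4) -> step(4, 2) -> step(2, 0) -> 2

Answer: 2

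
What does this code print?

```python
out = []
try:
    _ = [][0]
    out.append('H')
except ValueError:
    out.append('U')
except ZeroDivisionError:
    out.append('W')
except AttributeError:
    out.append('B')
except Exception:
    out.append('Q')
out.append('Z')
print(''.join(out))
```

Execution trace: 'Q' (except Exception) → 'Z' (after the try/except). Output: QZ

Answer: QZ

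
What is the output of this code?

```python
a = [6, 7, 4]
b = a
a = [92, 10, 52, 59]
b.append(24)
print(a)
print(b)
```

Key concept: rebinding vs mutation: a is rebound to a new list, b still points at the original.
Step by step:
`a = [6, 7, 4]` → a = [6, 7, 4]
`b = a` → b = [6, 7, 4] (same object as a)
`a = [92, 10, 52, 59]` → a = [92, 10, 52, 59]
`b.append(24)` → b = [6, 7, 4, 24]
`print(a)` → prints [92, 10, 52, 59]
`print(b)` → prints [6, 7, 4, 24]

Answer:
[92, 10, 52, 59]
[6, 7, 4, 24]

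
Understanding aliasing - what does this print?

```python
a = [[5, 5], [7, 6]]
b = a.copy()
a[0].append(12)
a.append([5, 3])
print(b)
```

Key concept: shallow copy with nested lists.
Step by step:
`a = [[5, 5], [7, 6]]` → a = [[5, 5], [7, 6]]
`b = a.copy()` → b = [[5, 5], [7, 6]]
`a[0].append(12)` → a = [[5, 5, 12], [7, 6]]; b = [[5, 5, 12], [7, 6]]
`a.append([5, 3])` → a = [[5, 5, 12], [7, 6], [5, 3]]
`print(b)` → prints [[5, 5, 12], [7, 6]]

Answer: [[5, 5, 12], [7, 6]]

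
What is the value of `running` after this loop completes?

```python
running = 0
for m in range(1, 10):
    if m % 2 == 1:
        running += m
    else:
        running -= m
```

Add odd, subtract even
`running` takes the values: 0 → 1 → -1 → 2 → -2 → 3 → -3 → 4 → -4 → 5

Answer: 5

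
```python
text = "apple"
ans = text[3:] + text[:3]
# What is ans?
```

Trace:
`text = "apple"` → text = 'apple'
`ans = text[3:] + text[:3]` → ans = 'leapp'
So ans = 'leapp'

Answer: 'leapp'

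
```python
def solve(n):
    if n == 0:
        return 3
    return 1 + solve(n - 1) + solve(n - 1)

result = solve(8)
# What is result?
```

solve(n) = 1 + 2·solve(n-1), solve(0)=3. Closed form: (3+1)·2^8 - 1 = 1023.

Answer: 1023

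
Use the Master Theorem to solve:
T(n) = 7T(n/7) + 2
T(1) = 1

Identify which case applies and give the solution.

a=7, b=7, f(n)=2. log_7(7) = 1. Since c=0 < 1, Case 1 applies: T(n) = Θ(n^log_b(a)) = O(n).

Answer: O(n) - Case 1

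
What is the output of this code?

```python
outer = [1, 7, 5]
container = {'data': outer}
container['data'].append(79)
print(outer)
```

Key concept: dict holds reference to list.
Step by step:
`outer = [1, 7, 5]` → outer = [1, 7, 5]
`container = {'data': outer}` → container = {'data': [1, 7, 5]}
`container['data'].append(79)` → outer = [1, 7, 5, 79]; container = {'data': [1, 7, 5, 79]}
`print(outer)` → prints [1, 7, 5, 79]

Answer: [1, 7, 5, 79]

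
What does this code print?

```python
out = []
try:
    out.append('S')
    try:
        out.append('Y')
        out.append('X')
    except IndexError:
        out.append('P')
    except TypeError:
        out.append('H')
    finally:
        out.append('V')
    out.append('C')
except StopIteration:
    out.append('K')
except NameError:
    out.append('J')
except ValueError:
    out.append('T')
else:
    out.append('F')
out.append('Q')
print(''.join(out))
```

Execution trace: 'S' (try body) → 'Y' (inner try body) → 'X' (inner try body, no exception) → 'V' (inner finally) → 'C' (try body, no exception) → 'F' (else) → 'Q' (after the try/except). Output: SYXVCFQ

Answer: SYXVCFQ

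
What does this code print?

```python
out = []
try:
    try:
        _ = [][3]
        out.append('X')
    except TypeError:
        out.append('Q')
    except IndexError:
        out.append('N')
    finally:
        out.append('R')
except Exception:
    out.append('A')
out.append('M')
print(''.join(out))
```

Execution trace: 'N' (inner except IndexError) → 'R' (inner finally) → 'M' (after the try/except). Output: NRM

Answer: NRM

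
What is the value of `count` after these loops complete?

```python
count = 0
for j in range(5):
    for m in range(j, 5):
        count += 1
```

Upper triangle: 5 + 4 + ... + 1
`count` takes the values: 0 → 1 → 2 → 3 → 4 → 5 → 6 → 7 → 8 → 9 → 10 → 11 → 12 → 13 → 14 → 15

Answer: 15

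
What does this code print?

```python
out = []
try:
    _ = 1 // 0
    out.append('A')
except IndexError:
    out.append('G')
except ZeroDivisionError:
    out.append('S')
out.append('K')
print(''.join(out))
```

Execution trace: 'S' (except ZeroDivisionError) → 'K' (after the try/except). Output: SK

Answer: SK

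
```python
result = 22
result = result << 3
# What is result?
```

Trace:
`result = 22` → result = 22
`result = result << 3` → result = 176
So result = 176

Answer: 176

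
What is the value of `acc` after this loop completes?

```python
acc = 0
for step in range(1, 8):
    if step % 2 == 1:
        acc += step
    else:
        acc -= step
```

Add odd, subtract even
`acc` takes the values: 0 → 1 → -1 → 2 → -2 → 3 → -3 → 4

Answer: 4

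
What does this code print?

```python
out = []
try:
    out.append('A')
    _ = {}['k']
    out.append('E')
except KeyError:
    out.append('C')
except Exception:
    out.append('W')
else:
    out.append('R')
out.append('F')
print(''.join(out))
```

Execution trace: 'A' (try body) → 'C' (except KeyError) → 'F' (after the try/except). Output: ACF

Answer: ACF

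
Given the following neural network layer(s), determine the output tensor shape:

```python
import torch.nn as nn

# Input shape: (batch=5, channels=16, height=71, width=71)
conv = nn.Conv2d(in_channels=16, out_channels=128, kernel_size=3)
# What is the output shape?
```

Input: (5, 16, 71, 71) -> Output: (5, 128, 69, 69)

Answer: (5, 128, 69, 69)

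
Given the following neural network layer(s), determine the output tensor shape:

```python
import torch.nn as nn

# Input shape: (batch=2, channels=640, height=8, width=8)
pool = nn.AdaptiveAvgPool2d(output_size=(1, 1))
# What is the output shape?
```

Input: (2, 640, 8, 8) -> Output: (2, 640, 1, 1)

Answer: (2, 640, 1, 1)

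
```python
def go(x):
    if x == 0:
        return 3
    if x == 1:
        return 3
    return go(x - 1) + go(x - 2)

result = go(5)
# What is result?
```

Build up from base cases: go(0)=3, go(1)=3, go(2)=6, go(3)=9, go(4)=15, go(5)=24

Answer: 24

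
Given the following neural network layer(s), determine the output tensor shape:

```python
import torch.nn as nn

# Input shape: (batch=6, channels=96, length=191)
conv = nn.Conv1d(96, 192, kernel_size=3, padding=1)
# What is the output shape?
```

Input: (6, 96, 191) -> Output: (6, 192, 191)

Answer: (6, 192, 191)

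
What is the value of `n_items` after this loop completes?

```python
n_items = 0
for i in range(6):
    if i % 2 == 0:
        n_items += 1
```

Count numbers divisible by 2 in range(6)
`n_items` takes the values: 0 → 1 → 2 → 3

Answer: 3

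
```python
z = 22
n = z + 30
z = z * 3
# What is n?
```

Trace:
`z = 22` → z = 22
`n = z + 30` → n = 52
`z = z * 3` → z = 66
So n = 52

Answer: 52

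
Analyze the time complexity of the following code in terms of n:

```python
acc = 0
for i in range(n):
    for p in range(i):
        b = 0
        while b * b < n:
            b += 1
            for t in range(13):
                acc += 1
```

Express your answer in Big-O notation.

Each loop level contributes: n × n × √n × 1. Multiplying the contributions gives O(n^2√n).

Answer: O(n^2√n)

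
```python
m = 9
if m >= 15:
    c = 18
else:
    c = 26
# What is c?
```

Trace:
`m = 9` → m = 9
`if m >= 15: ...` → m >= 15 is False, take else branch → c = 26
So c = 26

Answer: 26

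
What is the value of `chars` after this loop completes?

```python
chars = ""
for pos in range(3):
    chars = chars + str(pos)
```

Concatenate digits 0 to 2
`chars` takes the values: "" → "0" → "01" → "012"

Answer: "012"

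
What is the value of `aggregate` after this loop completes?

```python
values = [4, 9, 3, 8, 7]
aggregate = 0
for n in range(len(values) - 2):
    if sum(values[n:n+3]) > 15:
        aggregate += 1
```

Count windows with sum > 15
`aggregate` takes the values: 0 → 1 → 2 → 3

Answer: 3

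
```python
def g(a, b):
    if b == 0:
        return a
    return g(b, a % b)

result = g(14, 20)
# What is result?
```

g(14, 20) -> g(20, 14) -> g(14, 6) -> g(6, 2) -> g(2, 0) -> 2

Answer: 2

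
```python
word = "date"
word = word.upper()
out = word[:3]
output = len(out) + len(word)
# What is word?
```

Trace:
`word = "date"` → word = 'date'
`word = word.upper()` → word = 'DATE'
`out = word[:3]` → out = 'DAT'
`output = len(out) + len(word)` → output = 7
So word = 'DATE'

Answer: 'DATE'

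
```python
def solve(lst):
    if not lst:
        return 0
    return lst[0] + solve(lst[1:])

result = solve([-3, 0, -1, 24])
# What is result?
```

(-3) + 0 + (-1) + 24 + 0 = 20

Answer: 20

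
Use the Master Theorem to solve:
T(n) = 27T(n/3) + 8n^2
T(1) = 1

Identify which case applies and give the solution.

a=27, b=3, f(n)=8n^2. log_3(27) = 3. Since c=2 < 3, Case 1 applies: T(n) = Θ(n^log_b(a)) = O(n^3).

Answer: O(n^3) - Case 1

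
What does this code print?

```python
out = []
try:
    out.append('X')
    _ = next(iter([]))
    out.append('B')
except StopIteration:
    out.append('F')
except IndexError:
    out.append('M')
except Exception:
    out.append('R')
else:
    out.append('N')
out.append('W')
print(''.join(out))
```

Execution trace: 'X' (try body) → 'F' (except StopIteration) → 'W' (after the try/except). Output: XFW

Answer: XFW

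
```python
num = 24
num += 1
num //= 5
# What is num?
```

Trace:
`num = 24` → num = 24
`num += 1` → num = 25
`num //= 5` → num = 5
So num = 5

Answer: 5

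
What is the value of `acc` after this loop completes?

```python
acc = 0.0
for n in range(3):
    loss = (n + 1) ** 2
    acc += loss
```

Sum of squared losses 1² + 2² + ... + 3²
`acc` takes the values: 0.0 → 1.0 → 5.0 → 14.0

Answer: 14.0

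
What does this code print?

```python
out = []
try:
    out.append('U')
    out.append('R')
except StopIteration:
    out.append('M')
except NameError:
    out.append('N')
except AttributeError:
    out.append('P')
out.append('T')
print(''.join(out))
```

Execution trace: 'U' (try body) → 'R' (try body, no exception) → 'T' (after the try/except). Output: URT

Answer: URT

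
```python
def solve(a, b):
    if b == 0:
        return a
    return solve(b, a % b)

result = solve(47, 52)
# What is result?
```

solve(47, 52) -> solve(52, 47) -> solve(47, 5) -> solve(5, 2) -> solve(2, 1) -> solve(1, 0) -> 1

Answer: 1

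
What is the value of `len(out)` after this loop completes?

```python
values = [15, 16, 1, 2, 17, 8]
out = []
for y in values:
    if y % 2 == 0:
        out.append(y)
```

Count even numbers in [15, 16, 1, 2, 17, 8]
`out` takes the values: [] → [16] → [16, 2] → [16, 2, 8]
So `len(out)` = 3

Answer: 3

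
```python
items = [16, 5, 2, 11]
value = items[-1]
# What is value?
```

Trace:
`items = [16, 5, 2, 11]` → items = [16, 5, 2, 11]
`value = items[-1]` → value = 11
So value = 11

Answer: 11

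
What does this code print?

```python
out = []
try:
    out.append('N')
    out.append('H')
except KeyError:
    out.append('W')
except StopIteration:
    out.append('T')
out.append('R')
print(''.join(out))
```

Execution trace: 'N' (try body) → 'H' (try body, no exception) → 'R' (after the try/except). Output: NHR

Answer: NHR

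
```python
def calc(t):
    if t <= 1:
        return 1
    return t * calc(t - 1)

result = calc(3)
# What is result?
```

calc(3) = 3 * 2 * 1 = 6

Answer: 6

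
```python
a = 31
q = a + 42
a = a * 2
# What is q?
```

Trace:
`a = 31` → a = 31
`q = a + 42` → q = 73
`a = a * 2` → a = 62
So q = 73

Answer: 73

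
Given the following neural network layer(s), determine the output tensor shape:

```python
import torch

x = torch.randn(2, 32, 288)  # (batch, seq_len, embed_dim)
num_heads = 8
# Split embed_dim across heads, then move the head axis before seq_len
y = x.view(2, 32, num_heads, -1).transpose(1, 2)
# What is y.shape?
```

Input: (2, 32, 288) -> head_dim = 288 // 8 = 36; after view: (2, 32, 8, 36) -> after transpose(1, 2): (2, 8, 32, 36) -> Output: (2, 8, 32, 36)

Answer: (2, 8, 32, 36)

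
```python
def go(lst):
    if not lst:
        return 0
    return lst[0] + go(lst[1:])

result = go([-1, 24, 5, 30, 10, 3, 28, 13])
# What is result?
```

(-1) + 24 + 5 + 30 + 10 + 3 + 28 + 13 + 0 = 112

Answer: 112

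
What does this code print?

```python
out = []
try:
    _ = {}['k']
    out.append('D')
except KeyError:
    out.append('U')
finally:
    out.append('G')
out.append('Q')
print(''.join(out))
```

Execution trace: 'U' (except KeyError) → 'G' (finally) → 'Q' (after the try/except). Output: UGQ

Answer: UGQ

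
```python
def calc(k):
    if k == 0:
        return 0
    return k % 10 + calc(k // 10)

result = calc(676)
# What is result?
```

Sum of digits of 676: 6 + 7 + 6 = 19

Answer: 19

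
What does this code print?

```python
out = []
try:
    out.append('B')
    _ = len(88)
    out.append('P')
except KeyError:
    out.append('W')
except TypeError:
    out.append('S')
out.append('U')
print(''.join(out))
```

Execution trace: 'B' (try body) → 'S' (except TypeError) → 'U' (after the try/except). Output: BSU

Answer: BSU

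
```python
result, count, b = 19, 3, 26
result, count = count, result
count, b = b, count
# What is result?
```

Trace:
`result, count, b = 19, 3, 26` → result = 19; count = 3; b = 26
`result, count = count, result` → result = 3; count = 19
`count, b = b, count` → count = 26; b = 19
So result = 3

Answer: 3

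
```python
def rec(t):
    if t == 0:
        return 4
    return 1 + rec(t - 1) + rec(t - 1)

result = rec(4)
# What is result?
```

rec(t) = 1 + 2·rec(t-1), rec(0)=4. Closed form: (4+1)·2^4 - 1 = 79.

Answer: 79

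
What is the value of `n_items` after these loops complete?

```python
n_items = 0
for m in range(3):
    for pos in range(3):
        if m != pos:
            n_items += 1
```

3² - 3 (exclude diagonal)
`n_items` takes the values: 0 → 1 → 2 → 3 → 4 → 5 → 6

Answer: 6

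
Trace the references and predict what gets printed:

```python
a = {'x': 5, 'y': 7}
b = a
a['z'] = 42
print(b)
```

Key concept: dict aliasing.
Step by step:
`a = {'x': 5, 'y': 7}` → a = {'x': 5, 'y': 7}
`b = a` → b = {'x': 5, 'y': 7} (same object as a)
`a['z'] = 42` → a = {'x': 5, 'y': 7, 'z': 42} (same object as b); b = {'x': 5, 'y': 7, 'z': 42} (same object as a)
`print(b)` → prints {'x': 5, 'y': 7, 'z': 42}

Answer: {'x': 5, 'y': 7, 'z': 42}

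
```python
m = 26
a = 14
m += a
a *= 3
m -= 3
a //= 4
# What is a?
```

Trace:
`m = 26` → m = 26
`a = 14` → a = 14
`m += a` → m = 40
`a *= 3` → a = 42
`m -= 3` → m = 37
`a //= 4` → a = 10
So a = 10

Answer: 10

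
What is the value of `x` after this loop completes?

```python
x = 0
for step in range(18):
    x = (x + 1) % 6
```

Increment mod 6, 18 times = 0
`x` takes the values: 0 → 1 → 2 → 3 → 4 → 5 → 0 → 1 → 2 → 3 → 4 → 5 → 0 → 1 → 2 → 3 → 4 → 5 → 0

Answer: 0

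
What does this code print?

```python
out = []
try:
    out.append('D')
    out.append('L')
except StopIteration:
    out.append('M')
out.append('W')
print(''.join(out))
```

Execution trace: 'D' (try body) → 'L' (try body, no exception) → 'W' (after the try/except). Output: DLW

Answer: DLW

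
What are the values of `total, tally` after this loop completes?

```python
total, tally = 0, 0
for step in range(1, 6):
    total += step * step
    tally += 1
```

Sum of squares and count
`total, tally` takes the values: (0, 0) → (1, 0) → (1, 1) → (5, 1) → (5, 2) → (14, 2) → (14, 3) → (30, 3) → (30, 4) → (55, 4) → (55, 5)

Answer: 55, 5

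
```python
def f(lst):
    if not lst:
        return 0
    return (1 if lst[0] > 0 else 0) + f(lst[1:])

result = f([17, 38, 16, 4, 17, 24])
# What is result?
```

Count of positive elements in [17, 38, 16, 4, 17, 24] = 6

Answer: 6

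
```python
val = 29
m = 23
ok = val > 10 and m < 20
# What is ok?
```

Trace:
`val = 29` → val = 29
`m = 23` → m = 23
`ok = val > 10 and m < 20` → ok = False
So ok = False

Answer: False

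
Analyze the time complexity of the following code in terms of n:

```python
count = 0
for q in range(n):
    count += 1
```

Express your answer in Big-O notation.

Each loop level contributes: n. Multiplying the contributions gives O(n).

Answer: O(n)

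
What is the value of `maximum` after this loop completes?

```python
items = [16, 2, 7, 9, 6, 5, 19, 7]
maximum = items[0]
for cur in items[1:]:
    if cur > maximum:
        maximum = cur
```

Maximum of [16, 2, 7, 9, 6, 5, 19, 7]
`maximum` takes the values: 16 → 19

Answer: 19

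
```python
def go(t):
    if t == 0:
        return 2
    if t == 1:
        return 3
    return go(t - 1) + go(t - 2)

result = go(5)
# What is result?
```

Build up from base cases: go(0)=2, go(1)=3, go(2)=5, go(3)=8, go(4)=13, go(5)=21

Answer: 21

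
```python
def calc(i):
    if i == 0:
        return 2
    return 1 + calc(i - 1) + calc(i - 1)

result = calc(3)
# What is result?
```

calc(i) = 1 + 2·calc(i-1), calc(0)=2. Closed form: (2+1)·2^3 - 1 = 23.

Answer: 23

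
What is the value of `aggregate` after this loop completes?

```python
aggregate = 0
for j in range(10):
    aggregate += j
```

Sum of 0 to 9 = 45
`aggregate` takes the values: 0 → 1 → 3 → 6 → 10 → 15 → 21 → 28 → 36 → 45

Answer: 45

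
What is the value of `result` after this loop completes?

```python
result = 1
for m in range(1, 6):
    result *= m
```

5! = 120
`result` takes the values: 1 → 2 → 6 → 24 → 120

Answer: 120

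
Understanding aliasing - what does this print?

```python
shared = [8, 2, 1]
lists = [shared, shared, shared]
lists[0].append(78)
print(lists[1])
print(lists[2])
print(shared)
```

Key concept: list of same reference.
Step by step:
`shared = [8, 2, 1]` → shared = [8, 2, 1]
`lists = [shared, shared, shared]` → lists = [[8, 2, 1], [8, 2, 1], [8, 2, 1]]
`lists[0].append(78)` → shared = [8, 2, 1, 78]; lists = [[8, 2, 1, 78], [8, 2, 1, 78], [8, 2, 1, 78]]
`print(lists[1])` → prints [8, 2, 1, 78]
`print(lists[2])` → prints [8, 2, 1, 78]
`print(shared)` → prints [8, 2, 1, 78]

Answer:
[8, 2, 1, 78]
[8, 2, 1, 78]
[8, 2, 1, 78]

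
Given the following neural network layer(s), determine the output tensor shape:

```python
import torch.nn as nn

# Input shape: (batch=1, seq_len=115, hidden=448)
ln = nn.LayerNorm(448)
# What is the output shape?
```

Input: (1, 115, 448) -> Output: (1, 115, 448)

Answer: (1, 115, 448)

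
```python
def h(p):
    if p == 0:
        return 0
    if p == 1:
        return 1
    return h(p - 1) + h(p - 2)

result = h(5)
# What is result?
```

Build up from base cases: h(0)=0, h(1)=1, h(2)=1, h(3)=2, h(4)=3, h(5)=5

Answer: 5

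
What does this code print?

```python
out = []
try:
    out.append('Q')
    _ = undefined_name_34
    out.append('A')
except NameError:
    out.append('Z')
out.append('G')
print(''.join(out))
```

Execution trace: 'Q' (try body) → 'Z' (except NameError) → 'G' (after the try/except). Output: QZG

Answer: QZG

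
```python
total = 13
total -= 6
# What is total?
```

Trace:
`total = 13` → total = 13
`total -= 6` → total = 7
So total = 7

Answer: 7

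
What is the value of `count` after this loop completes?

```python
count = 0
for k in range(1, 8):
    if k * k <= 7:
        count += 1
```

Count numbers where k² ≤ 7
`count` takes the values: 0 → 1 → 2

Answer: 2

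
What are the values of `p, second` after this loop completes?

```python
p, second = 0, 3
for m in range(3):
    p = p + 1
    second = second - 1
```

p goes 0→3, second goes 3→0
`p, second` takes the values: (0, 3) → (1, 3) → (1, 2) → (2, 2) → (2, 1) → (3, 1) → (3, 0)

Answer: 3, 0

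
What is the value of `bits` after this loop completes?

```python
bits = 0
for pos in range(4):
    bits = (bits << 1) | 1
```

Build 4 consecutive 1-bits: 0b1111
`bits` takes the values: 0 → 1 → 3 → 7 → 15

Answer: 15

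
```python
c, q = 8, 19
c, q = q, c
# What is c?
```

Trace:
`c, q = 8, 19` → c = 8; q = 19
`c, q = q, c` → c = 19; q = 8
So c = 19

Answer: 19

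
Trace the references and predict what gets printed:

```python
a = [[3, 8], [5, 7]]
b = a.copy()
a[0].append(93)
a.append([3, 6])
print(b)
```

Key concept: shallow copy with nested lists.
Step by step:
`a = [[3, 8], [5, 7]]` → a = [[3, 8], [5, 7]]
`b = a.copy()` → b = [[3, 8], [5, 7]]
`a[0].append(93)` → a = [[3, 8, 93], [5, 7]]; b = [[3, 8, 93], [5, 7]]
`a.append([3, 6])` → a = [[3, 8, 93], [5, 7], [3, 6]]
`print(b)` → prints [[3, 8, 93], [5, 7]]

Answer: [[3, 8, 93], [5, 7]]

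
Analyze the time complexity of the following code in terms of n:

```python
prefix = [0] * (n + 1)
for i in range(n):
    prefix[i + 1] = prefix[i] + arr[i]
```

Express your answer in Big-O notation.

This is Prefix sum computation. Time complexity: O(n).

Answer: O(n)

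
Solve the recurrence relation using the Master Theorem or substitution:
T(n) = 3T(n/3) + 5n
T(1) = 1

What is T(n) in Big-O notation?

By Master Theorem: a=3, b=3, f(n)=5n. Since log_3(3) = 1 and f(n) = Θ(n^1), Case 2 applies. T(n) = O(n log n).

Answer: O(n log n)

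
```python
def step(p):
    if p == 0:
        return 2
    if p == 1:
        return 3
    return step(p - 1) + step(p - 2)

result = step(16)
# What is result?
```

Build up from base cases: step(0)=2, step(1)=3, step(2)=5, step(3)=8, step(4)=13, step(5)=21, step(6)=34, ..., step(16)=4181

Answer: 4181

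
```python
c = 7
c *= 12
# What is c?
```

Trace:
`c = 7` → c = 7
`c *= 12` → c = 84
So c = 84

Answer: 84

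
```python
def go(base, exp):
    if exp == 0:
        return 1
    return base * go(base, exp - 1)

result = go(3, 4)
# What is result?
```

go(3, 4) = 3 * 3 * 3 * 3 = 81

Answer: 81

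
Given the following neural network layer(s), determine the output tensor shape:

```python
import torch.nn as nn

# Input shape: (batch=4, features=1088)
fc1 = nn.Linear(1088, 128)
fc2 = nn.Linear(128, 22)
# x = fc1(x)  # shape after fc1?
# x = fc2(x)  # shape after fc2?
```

Input: (4, 1088) -> after fc1: (4, 128) -> Output: (4, 22)

Answer: (4, 22)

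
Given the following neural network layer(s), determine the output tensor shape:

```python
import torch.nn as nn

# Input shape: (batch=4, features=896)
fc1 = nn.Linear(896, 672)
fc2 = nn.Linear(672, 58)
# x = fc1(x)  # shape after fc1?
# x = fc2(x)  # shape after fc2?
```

Input: (4, 896) -> after fc1: (4, 672) -> Output: (4, 58)

Answer: (4, 58)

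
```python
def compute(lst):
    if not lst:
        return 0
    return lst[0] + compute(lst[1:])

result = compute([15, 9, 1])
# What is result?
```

15 + 9 + 1 + 0 = 25

Answer: 25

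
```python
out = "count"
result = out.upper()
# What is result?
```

Trace:
`out = "count"` → out = 'count'
`result = out.upper()` → result = 'COUNT'
So result = 'COUNT'

Answer: 'COUNT'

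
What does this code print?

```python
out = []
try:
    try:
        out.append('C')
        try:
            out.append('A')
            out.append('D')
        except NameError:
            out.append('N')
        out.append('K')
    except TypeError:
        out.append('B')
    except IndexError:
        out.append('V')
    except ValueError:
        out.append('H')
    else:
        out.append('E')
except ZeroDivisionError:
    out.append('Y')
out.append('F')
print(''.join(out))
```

Execution trace: 'C' (try body) → 'A' (inner try body) → 'D' (inner try body, no exception) → 'K' (try body, no exception) → 'E' (else) → 'F' (after the try/except). Output: CADKEF

Answer: CADKEF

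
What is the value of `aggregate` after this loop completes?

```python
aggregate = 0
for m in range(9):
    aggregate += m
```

Sum of 0 to 8 = 36
`aggregate` takes the values: 0 → 1 → 3 → 6 → 10 → 15 → 21 → 28 → 36

Answer: 36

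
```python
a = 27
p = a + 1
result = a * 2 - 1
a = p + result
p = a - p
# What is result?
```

Trace:
`a = 27` → a = 27
`p = a + 1` → p = 28
`result = a * 2 - 1` → result = 53
`a = p + result` → a = 81
`p = a - p` → p = 53
So result = 53

Answer: 53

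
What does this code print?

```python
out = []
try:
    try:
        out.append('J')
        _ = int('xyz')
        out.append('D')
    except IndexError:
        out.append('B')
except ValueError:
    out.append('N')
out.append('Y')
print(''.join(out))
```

Execution trace: 'J' (try body) → 'N' (outer except ValueError) → 'Y' (after the try/except). Output: JNY

Answer: JNY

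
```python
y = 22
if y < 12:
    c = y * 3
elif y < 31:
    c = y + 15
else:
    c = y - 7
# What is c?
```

Trace:
`y = 22` → y = 22
`if y < 12: ...` → y < 12 is False, y < 31 is True → c = 37
So c = 37

Answer: 37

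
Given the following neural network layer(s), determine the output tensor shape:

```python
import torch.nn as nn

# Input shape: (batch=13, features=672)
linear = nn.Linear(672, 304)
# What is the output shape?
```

Input: (13, 672) -> Output: (13, 304)

Answer: (13, 304)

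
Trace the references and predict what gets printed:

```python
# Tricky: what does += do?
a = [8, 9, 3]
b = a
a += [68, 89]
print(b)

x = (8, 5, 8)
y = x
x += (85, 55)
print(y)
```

Key concept: += behavior differs for mutable vs immutable.
Step by step:
`a = [8, 9, 3]` → a = [8, 9, 3]
`b = a` → b = [8, 9, 3] (same object as a)
`a += [68, 89]` → a = [8, 9, 3, 68, 89] (same object as b); b = [8, 9, 3, 68, 89] (same object as a)
`print(b)` → prints [8, 9, 3, 68, 89]
`x = (8, 5, 8)` → x = (8, 5, 8)
`y = x` → y = (8, 5, 8)
`x += (85, 55)` → x = (8, 5, 8, 85, 55)
`print(y)` → prints (8, 5, 8)

Answer:
[8, 9, 3, 68, 89]
(8, 5, 8)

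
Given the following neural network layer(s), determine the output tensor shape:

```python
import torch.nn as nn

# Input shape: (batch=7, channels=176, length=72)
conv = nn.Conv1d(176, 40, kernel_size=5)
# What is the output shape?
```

Input: (7, 176, 72) -> Output: (7, 40, 68)

Answer: (7, 40, 68)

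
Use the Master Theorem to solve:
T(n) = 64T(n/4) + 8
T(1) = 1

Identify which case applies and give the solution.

a=64, b=4, f(n)=8. log_4(64) = 3. Since c=0 < 3, Case 1 applies: T(n) = Θ(n^log_b(a)) = O(n^3).

Answer: O(n^3) - Case 1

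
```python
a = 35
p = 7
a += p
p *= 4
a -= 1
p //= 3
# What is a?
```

Trace:
`a = 35` → a = 35
`p = 7` → p = 7
`a += p` → a = 42
`p *= 4` → p = 28
`a -= 1` → a = 41
`p //= 3` → p = 9
So a = 41

Answer: 41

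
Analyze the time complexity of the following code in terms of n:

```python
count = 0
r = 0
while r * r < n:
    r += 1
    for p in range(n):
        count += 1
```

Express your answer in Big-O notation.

Each loop level contributes: √n × n. Multiplying the contributions gives O(n√n).

Answer: O(n√n)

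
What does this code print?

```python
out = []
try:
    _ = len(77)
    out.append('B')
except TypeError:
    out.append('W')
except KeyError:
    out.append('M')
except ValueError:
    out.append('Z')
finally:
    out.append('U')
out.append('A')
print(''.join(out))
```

Execution trace: 'W' (except TypeError) → 'U' (finally) → 'A' (after the try/except). Output: WUA

Answer: WUA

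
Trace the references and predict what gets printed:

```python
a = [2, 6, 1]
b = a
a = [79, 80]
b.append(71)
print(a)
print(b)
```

Key concept: rebinding vs mutation: a is rebound to a new list, b still points at the original.
Step by step:
`a = [2, 6, 1]` → a = [2, 6, 1]
`b = a` → b = [2, 6, 1] (same object as a)
`a = [79, 80]` → a = [79, 80]
`b.append(71)` → b = [2, 6, 1, 71]
`print(a)` → prints [79, 80]
`print(b)` → prints [2, 6, 1, 71]

Answer:
[79, 80]
[2, 6, 1, 71]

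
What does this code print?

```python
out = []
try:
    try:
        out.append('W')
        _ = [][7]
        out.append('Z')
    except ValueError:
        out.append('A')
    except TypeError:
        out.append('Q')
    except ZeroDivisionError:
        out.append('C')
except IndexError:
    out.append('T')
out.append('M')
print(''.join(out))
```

Execution trace: 'W' (try body) → 'T' (outer except IndexError) → 'M' (after the try/except). Output: WTM

Answer: WTM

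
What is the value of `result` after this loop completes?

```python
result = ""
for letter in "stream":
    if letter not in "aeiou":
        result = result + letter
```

Remove vowels from 'stream'
`result` takes the values: "" → "s" → "st" → "str" → "strm"

Answer: "strm"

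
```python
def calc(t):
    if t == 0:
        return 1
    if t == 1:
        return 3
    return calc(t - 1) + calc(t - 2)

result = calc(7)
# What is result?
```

Build up from base cases: calc(0)=1, calc(1)=3, calc(2)=4, calc(3)=7, calc(4)=11, calc(5)=18, calc(6)=29, ..., calc(7)=47

Answer: 47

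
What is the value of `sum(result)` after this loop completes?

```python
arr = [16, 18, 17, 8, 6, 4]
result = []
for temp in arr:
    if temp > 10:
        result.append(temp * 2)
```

Sum of doubled values > 10
`result` takes the values: [] → [32] → [32, 36] → [32, 36, 34]
So `sum(result)` = 102

Answer: 102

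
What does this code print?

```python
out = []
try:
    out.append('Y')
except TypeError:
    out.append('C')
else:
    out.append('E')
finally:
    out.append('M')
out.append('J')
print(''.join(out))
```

Execution trace: 'Y' (try body, no exception) → 'E' (else) → 'M' (finally) → 'J' (after the try/except). Output: YEMJ

Answer: YEMJ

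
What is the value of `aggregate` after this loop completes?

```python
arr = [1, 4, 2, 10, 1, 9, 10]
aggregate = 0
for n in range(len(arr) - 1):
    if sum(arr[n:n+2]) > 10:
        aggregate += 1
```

Count windows with sum > 10
`aggregate` takes the values: 0 → 1 → 2 → 3

Answer: 3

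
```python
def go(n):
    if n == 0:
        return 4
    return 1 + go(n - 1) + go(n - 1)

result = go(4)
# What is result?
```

go(n) = 1 + 2·go(n-1), go(0)=4. Closed form: (4+1)·2^4 - 1 = 79.

Answer: 79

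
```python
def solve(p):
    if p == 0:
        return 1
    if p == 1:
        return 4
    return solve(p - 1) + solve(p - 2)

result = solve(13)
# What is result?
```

Build up from base cases: solve(0)=1, solve(1)=4, solve(2)=5, solve(3)=9, solve(4)=14, solve(5)=23, solve(6)=37, ..., solve(13)=1076

Answer: 1076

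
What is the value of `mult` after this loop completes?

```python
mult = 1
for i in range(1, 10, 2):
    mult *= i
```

Product of 1, 3, 5, ... up to 9
`mult` takes the values: 1 → 3 → 15 → 105 → 945

Answer: 945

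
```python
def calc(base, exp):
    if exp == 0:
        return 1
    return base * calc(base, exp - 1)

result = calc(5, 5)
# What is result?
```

calc(5, 5) = 5 * 5 * 5 * 5 * 5 = 3125

Answer: 3125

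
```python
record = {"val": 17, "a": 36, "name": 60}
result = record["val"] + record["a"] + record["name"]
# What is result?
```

Trace:
`record = {"val": 17, "a": 36, "name": 60}` → record = {'val': 17, 'a': 36, 'name': 60}
`result = record["val"] + record["a"] + record["name"]` → result = 113
So result = 113

Answer: 113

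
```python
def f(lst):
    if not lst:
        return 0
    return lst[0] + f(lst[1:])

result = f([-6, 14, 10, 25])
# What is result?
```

(-6) + 14 + 10 + 25 + 0 = 43

Answer: 43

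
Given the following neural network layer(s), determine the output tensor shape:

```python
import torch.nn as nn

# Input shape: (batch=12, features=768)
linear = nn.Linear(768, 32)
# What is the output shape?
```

Input: (12, 768) -> Output: (12, 32)

Answer: (12, 32)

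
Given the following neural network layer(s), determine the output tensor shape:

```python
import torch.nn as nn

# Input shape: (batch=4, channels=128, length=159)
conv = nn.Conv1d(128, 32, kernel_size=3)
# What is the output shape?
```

Input: (4, 128, 159) -> Output: (4, 32, 157)

Answer: (4, 32, 157)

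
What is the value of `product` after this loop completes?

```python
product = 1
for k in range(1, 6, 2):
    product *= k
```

Product of 1, 3, 5, ... up to 5
`product` takes the values: 1 → 3 → 15

Answer: 15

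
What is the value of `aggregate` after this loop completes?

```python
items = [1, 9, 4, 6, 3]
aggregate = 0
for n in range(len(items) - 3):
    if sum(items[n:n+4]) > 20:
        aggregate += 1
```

Count windows with sum > 20
`aggregate` takes the values: 0 → 1

Answer: 1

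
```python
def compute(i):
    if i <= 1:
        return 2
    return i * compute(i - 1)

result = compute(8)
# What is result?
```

compute(8) = 8 * 7 * 6 * 5 * 4 * 3 * 2 * 2 = 80640

Answer: 80640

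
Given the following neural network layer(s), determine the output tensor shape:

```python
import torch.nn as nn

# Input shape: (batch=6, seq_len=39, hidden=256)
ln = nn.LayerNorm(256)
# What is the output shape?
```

Input: (6, 39, 256) -> Output: (6, 39, 256)

Answer: (6, 39, 256)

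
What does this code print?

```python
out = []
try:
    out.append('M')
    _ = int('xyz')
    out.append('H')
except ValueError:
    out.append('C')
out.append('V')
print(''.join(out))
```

Execution trace: 'M' (try body) → 'C' (except ValueError) → 'V' (after the try/except). Output: MCV

Answer: MCV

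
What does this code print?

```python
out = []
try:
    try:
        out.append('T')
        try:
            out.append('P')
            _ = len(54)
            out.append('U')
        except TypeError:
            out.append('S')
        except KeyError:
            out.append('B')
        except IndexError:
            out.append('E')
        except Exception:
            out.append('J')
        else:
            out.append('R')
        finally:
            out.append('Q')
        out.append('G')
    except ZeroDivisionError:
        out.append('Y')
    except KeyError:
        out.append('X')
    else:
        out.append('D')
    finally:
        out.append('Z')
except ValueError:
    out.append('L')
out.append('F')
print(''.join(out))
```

Execution trace: 'T' (try body) → 'P' (inner try body) → 'S' (inner except TypeError) → 'Q' (inner finally) → 'G' (try body, no exception) → 'D' (else) → 'Z' (finally) → 'F' (after the try/except). Output: TPSQGDZF

Answer: TPSQGDZF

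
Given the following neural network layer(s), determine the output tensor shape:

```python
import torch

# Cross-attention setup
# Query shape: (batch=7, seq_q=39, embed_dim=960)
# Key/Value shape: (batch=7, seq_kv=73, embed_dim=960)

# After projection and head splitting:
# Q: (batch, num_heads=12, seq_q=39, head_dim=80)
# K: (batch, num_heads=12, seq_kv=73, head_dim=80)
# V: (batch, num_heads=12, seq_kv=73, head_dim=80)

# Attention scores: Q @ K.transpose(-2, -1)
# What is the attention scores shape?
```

Input: (7, 39, 960) -> Output: (7, 12, 39, 73)

Answer: (7, 12, 39, 73)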